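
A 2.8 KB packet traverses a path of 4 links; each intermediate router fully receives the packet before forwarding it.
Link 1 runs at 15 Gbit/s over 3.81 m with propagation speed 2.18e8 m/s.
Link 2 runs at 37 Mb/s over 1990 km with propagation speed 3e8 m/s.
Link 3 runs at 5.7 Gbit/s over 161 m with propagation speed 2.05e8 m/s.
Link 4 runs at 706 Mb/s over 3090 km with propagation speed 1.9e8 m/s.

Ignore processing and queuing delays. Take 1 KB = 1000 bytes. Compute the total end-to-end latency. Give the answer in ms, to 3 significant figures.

L = 22400 bits.
Transmission delays (L/R per hop): 0.00149333, 0.605405, 0.00392982, 0.031728 ms; sum = 0.642557 ms.
Propagation delays (d/s per hop): 1.74771e-05, 6.63333, 0.000785366, 16.2632 ms; sum = 22.8973 ms.
End-to-end = 23.5 ms.

23.5 ms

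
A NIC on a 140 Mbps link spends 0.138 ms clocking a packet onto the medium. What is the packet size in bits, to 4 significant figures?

19320 bits

L = R × t_tx = 140000000 b/s × 0.000138 s = 19320 bits.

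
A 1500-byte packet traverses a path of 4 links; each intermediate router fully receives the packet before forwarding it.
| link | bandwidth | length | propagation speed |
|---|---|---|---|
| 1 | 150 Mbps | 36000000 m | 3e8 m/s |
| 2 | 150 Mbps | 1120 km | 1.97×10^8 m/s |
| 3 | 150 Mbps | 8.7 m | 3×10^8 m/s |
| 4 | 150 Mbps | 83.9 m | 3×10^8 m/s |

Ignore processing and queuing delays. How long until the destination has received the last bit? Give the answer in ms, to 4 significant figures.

126.0 ms

L = 1500 × 8 = 12000 bits.
Transmission delay per hop = L/R = 12000/150000000 = 0.08 ms; 4 hops → 0.32 ms.
Propagation delays (d/s per hop): 120, 5.68528, 2.9e-05, 0.000279667 ms; sum = 125.686 ms.
End-to-end = 126.0 ms.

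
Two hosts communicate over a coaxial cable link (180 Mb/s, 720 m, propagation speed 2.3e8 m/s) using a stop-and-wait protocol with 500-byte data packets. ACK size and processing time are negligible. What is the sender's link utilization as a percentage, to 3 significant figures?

t_tx = L/R = 4000/180000000 = 2.22222e-05 s.
t_prop = 720/2.3e+08 = 3.13043e-06 s; RTT = 6.26087e-06 s.
Cycle = t_tx + RTT = 2.84831e-05 s.
Utilization = t_tx / cycle = 2.22222e-05/2.84831e-05 = 78.0 %.

78.0 %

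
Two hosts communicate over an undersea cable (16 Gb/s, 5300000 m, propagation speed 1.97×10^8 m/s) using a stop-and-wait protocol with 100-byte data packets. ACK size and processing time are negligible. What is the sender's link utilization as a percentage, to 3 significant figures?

t_tx = L/R = 800/16000000000 = 5e-08 s.
t_prop = 5300000/197000000 = 0.0269036 s; RTT = 0.0538071 s.
Cycle = t_tx + RTT = 0.0538072 s.
Utilization = t_tx / cycle = 5e-08/0.0538072 = 0.0000929 %.

0.0000929 %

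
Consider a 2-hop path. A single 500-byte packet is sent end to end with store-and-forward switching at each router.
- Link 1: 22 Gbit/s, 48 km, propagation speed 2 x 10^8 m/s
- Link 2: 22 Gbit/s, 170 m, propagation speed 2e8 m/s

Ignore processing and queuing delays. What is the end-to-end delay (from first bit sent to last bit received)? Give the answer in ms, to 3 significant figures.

L = 500 × 8 = 4000 bits.
Transmission delay per hop = L/R = 4000/22000000000 = 0.000181818 ms; 2 hops → 0.000363636 ms.
Propagation delays (d/s per hop): 0.24, 0.00085 ms; sum = 0.24085 ms.
End-to-end = 0.241 ms.

0.241 ms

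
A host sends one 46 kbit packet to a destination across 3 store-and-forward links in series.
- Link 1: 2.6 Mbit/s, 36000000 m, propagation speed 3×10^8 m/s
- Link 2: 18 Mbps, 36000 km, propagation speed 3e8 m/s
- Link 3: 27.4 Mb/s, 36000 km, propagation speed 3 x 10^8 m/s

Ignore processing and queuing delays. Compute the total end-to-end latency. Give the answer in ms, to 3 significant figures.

L = 46000 bits.
Transmission delays (L/R per hop): 17.6923, 2.55556, 1.67883 ms; sum = 21.9267 ms.
Propagation delays (d/s per hop): 120, 120, 120 ms; sum = 360 ms.
End-to-end = 382 ms.

382 ms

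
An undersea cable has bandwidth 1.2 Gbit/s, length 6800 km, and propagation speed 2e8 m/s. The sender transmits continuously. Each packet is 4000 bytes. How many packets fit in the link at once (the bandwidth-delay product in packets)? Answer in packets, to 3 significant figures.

Propagation delay = 6800000 / 200000000 = 0.034 s.
BDP = R × t_prop = 1200000000 × 0.034 = 40800000 bits.
In packets of 32000 bits: 1280 packets.

1280 packets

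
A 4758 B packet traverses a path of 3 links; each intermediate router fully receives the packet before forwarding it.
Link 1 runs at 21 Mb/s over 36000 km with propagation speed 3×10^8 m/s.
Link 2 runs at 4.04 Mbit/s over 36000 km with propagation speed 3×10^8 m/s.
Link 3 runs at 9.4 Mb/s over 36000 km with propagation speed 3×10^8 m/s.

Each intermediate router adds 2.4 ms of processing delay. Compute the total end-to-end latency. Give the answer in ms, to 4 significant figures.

L = 4758 × 8 = 38064 bits.
Transmission delays (L/R per hop): 1.81257, 9.42178, 4.04936 ms; sum = 15.2837 ms.
Propagation delays (d/s per hop): 120, 120, 120 ms; sum = 360 ms.
Processing at 2 router(s): 2 × 2.4 ms = 4.8 ms.
End-to-end = 380.1 ms.

380.1 ms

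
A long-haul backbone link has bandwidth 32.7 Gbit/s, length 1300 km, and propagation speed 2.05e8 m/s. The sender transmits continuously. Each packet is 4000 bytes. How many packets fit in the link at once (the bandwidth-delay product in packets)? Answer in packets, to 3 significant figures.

Propagation delay = 1300000 / 2.05e+08 = 0.00634146 s.
BDP = R × t_prop = 3.27e+10 × 0.00634146 = 207366000 bits.
In packets of 32000 bits: 6480 packets.

6480 packets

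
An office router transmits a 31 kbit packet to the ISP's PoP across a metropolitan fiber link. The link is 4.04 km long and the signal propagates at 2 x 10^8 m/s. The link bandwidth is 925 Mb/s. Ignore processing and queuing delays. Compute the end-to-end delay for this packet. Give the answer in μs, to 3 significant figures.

53.7 μs

L = 31000 bits.
Transmission delay = L/R = 31000 / 925000000 = 33.5135 μs.
Propagation delay = d/s = 4040 m / 200000000 m/s = 20.2 μs.
Total = 53.7 μs.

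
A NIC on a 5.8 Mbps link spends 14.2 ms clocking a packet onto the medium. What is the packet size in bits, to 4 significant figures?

L = R × t_tx = 5800000 b/s × 0.0142 s = 82360 bits.

82360 bits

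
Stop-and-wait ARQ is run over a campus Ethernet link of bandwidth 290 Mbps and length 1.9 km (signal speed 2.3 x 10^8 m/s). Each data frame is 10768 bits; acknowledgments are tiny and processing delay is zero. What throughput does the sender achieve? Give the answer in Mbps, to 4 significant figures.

200.7 Mbps

t_tx = L/R = 10768/290000000 = 3.7131e-05 s.
t_prop = 1900/2.3e+08 = 8.26087e-06 s; RTT = 1.65217e-05 s.
Cycle = t_tx + RTT = 5.36528e-05 s.
Throughput = L / cycle = 10768 / 5.36528e-05 = 200.7 Mbps.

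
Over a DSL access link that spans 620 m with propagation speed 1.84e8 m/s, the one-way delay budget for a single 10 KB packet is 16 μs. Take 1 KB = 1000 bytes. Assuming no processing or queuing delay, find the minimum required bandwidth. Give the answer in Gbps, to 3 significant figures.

L = 80000 bits.
Propagation delay = 620 / 184000000 = 3.36957 μs.
Transmission budget = 16 − 3.36957 = 12.6304 μs.
R ≥ L / t_tx = 80000 bits / 1.26304e-05 s = 6.33 Gbps.

6.33 Gbps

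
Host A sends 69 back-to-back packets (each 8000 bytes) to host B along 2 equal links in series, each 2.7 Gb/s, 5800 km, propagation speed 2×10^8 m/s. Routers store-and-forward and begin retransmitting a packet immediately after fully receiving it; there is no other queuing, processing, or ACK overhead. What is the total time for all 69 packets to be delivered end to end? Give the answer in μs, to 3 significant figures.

Per-hop transmission t_tx = L/R = 64000/2700000000 = 23.7037 μs.
Per-hop propagation t_prop = 5800000/200000000 = 29000 μs.
Pipeline fill: first packet needs 2·t_tx to clear all hops; remaining 68 packets each add one t_tx.
Total = (2+69-1)·t_tx + 2·t_prop = 70·23.7037 + 2·29000 = 59700 μs.

59700 μs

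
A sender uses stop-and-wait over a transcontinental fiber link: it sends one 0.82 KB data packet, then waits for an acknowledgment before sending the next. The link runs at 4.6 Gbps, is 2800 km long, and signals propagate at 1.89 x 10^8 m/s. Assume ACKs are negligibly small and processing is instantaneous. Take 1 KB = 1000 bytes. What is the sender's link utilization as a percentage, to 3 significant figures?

0.00481 %

t_tx = L/R = 6560/4600000000 = 1.42609e-06 s.
t_prop = 2800000/189000000 = 0.0148148 s; RTT = 0.0296296 s.
Cycle = t_tx + RTT = 0.0296311 s.
Utilization = t_tx / cycle = 1.42609e-06/0.0296311 = 0.00481 %.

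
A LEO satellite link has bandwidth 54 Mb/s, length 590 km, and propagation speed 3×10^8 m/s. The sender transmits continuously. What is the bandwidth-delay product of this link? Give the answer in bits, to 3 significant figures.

Propagation delay = 590000 / 300000000 = 0.00196667 s.
BDP = R × t_prop = 54000000 × 0.00196667 = 106200 bits.

106000 bits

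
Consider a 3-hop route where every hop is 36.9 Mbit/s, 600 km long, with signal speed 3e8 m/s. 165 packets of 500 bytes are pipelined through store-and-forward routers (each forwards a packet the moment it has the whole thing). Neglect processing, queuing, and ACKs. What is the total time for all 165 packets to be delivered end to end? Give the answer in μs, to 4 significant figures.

Per-hop transmission t_tx = L/R = 4000/36900000 = 108.401 μs.
Per-hop propagation t_prop = 600000/300000000 = 2000 μs.
Pipeline fill: first packet needs 3·t_tx to clear all hops; remaining 164 packets each add one t_tx.
Total = (3+165-1)·t_tx + 3·t_prop = 167·108.401 + 3·2000 = 24100 μs.

24100 μs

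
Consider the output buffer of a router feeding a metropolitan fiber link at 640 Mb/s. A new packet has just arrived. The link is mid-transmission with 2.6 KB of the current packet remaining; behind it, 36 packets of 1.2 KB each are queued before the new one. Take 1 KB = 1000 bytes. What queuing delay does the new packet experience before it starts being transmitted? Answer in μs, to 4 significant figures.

Each queued packet: L/R = 9600/640000000 = 15 μs.
36 queued → 540 μs.
Plus remaining 20800 bits of current packet: 32.5 μs.
Queuing delay = 572.5 μs.

572.5 μs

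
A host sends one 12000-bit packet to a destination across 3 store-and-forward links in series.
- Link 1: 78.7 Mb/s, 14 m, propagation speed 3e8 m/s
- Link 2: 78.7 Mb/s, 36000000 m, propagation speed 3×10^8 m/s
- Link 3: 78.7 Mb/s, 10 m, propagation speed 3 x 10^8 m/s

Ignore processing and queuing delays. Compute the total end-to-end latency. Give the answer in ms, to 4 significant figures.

120.5 ms

Transmission delay per hop = L/R = 12000/78700000 = 0.152478 ms; 3 hops → 0.457433 ms.
Propagation delays (d/s per hop): 4.66667e-05, 120, 3.33333e-05 ms; sum = 120 ms.
End-to-end = 120.5 ms.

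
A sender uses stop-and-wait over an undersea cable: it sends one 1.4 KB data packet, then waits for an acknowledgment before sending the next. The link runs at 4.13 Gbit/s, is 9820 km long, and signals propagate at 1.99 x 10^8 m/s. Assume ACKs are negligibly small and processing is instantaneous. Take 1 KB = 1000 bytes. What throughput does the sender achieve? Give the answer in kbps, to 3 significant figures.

113 kbps

t_tx = L/R = 11200/4130000000 = 2.71186e-06 s.
t_prop = 9820000/199000000 = 0.0493467 s; RTT = 0.0986935 s.
Cycle = t_tx + RTT = 0.0986962 s.
Throughput = L / cycle = 11200 / 0.0986962 = 113 kbps.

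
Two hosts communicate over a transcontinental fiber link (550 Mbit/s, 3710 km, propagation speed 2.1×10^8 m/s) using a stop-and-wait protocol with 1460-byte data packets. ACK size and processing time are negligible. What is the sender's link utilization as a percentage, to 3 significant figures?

0.0601 %

t_tx = L/R = 11680/550000000 = 2.12364e-05 s.
t_prop = 3710000/210000000 = 0.0176667 s; RTT = 0.0353333 s.
Cycle = t_tx + RTT = 0.0353546 s.
Utilization = t_tx / cycle = 2.12364e-05/0.0353546 = 0.0601 %.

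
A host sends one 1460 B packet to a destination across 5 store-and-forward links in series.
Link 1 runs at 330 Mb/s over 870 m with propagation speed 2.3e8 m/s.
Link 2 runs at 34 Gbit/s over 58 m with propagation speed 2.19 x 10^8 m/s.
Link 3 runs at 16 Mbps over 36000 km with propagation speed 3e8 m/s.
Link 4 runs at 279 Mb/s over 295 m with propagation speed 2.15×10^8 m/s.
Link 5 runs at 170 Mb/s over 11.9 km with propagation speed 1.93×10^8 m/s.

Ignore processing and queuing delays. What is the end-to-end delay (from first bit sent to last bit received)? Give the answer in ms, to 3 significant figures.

L = 1460 × 8 = 11680 bits.
Transmission delays (L/R per hop): 0.0353939, 0.000343529, 0.73, 0.0418638, 0.0687059 ms; sum = 0.876307 ms.
Propagation delays (d/s per hop): 0.00378261, 0.00026484, 120, 0.00137209, 0.061658 ms; sum = 120.067 ms.
End-to-end = 121 ms.

121 ms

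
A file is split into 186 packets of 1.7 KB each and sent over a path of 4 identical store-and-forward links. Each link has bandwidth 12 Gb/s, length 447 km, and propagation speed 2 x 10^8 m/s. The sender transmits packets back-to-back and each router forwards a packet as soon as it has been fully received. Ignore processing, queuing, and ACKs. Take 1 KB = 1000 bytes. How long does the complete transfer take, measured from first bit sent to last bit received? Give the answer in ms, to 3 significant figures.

9.15 ms

Per-hop transmission t_tx = L/R = 13600/12000000000 = 0.00113333 ms.
Per-hop propagation t_prop = 447000/200000000 = 2.235 ms.
Pipeline fill: first packet needs 4·t_tx to clear all hops; remaining 185 packets each add one t_tx.
Total = (4+186-1)·t_tx + 4·t_prop = 189·0.00113333 + 4·2.235 = 9.15 ms.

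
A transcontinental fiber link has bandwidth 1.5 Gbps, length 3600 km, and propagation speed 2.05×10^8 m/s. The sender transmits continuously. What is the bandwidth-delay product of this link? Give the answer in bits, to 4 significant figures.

26340000 bits

Propagation delay = 3600000 / 2.05e+08 = 0.017561 s.
BDP = R × t_prop = 1500000000 × 0.017561 = 26341500 bits.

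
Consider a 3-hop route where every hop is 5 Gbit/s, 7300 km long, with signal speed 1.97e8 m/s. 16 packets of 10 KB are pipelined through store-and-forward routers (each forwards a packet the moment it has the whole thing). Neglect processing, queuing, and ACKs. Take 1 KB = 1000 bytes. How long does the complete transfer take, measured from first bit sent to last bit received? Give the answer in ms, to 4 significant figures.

111.5 ms

Per-hop transmission t_tx = L/R = 80000/5000000000 = 0.016 ms.
Per-hop propagation t_prop = 7300000/197000000 = 37.0558 ms.
Pipeline fill: first packet needs 3·t_tx to clear all hops; remaining 15 packets each add one t_tx.
Total = (3+16-1)·t_tx + 3·t_prop = 18·0.016 + 3·37.0558 = 111.5 ms.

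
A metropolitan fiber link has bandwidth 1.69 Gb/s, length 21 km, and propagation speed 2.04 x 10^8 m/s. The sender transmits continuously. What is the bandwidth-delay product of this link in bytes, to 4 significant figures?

Propagation delay = 21000 / 204000000 = 0.000102941 s.
BDP = R × t_prop = 1690000000 × 0.000102941 = 173971 bits.
In bytes: 173971/8 = 21750 bytes.

21750 bytes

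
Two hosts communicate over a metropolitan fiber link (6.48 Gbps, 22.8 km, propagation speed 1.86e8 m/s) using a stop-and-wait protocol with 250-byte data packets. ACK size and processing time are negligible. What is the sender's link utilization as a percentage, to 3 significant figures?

0.126 %

t_tx = L/R = 2000/6480000000 = 3.08642e-07 s.
t_prop = 22800/186000000 = 0.000122581 s; RTT = 0.000245161 s.
Cycle = t_tx + RTT = 0.00024547 s.
Utilization = t_tx / cycle = 3.08642e-07/0.00024547 = 0.126 %.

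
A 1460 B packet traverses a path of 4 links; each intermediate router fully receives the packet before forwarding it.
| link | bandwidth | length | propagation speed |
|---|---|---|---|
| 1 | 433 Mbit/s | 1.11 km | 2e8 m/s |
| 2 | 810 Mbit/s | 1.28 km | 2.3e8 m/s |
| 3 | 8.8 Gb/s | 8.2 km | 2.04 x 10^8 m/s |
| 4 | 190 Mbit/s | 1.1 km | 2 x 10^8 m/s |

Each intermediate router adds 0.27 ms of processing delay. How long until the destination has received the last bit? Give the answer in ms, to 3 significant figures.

L = 1460 × 8 = 11680 bits.
Transmission delays (L/R per hop): 0.0269746, 0.0144198, 0.00132727, 0.0614737 ms; sum = 0.104195 ms.
Propagation delays (d/s per hop): 0.00555, 0.00556522, 0.0401961, 0.0055 ms; sum = 0.0568113 ms.
Processing at 3 router(s): 3 × 0.27 ms = 0.81 ms.
End-to-end = 0.971 ms.

0.971 ms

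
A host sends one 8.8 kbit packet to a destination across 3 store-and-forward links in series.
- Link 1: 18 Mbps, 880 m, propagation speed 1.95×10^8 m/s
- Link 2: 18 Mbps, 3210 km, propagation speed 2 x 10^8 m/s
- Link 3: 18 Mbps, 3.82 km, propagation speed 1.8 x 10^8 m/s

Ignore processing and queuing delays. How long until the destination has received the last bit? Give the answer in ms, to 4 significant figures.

L = 8800 bits.
Transmission delay per hop = L/R = 8800/18000000 = 0.488889 ms; 3 hops → 1.46667 ms.
Propagation delays (d/s per hop): 0.00451282, 16.05, 0.0212222 ms; sum = 16.0757 ms.
End-to-end = 17.54 ms.

17.54 ms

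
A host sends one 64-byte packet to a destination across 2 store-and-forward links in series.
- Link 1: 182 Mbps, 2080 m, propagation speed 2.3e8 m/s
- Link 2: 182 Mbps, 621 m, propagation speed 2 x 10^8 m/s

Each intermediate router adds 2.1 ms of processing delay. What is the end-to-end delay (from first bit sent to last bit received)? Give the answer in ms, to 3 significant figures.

2.12 ms

L = 64 × 8 = 512 bits.
Transmission delay per hop = L/R = 512/182000000 = 0.00281319 ms; 2 hops → 0.00562637 ms.
Propagation delays (d/s per hop): 0.00904348, 0.003105 ms; sum = 0.0121485 ms.
Processing at 1 router(s): 1 × 2.1 ms = 2.1 ms.
End-to-end = 2.12 ms.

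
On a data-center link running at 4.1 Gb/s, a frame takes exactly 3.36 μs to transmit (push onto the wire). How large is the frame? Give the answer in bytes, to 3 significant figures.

1720 bytes

L = R × t_tx = 4.1e+09 b/s × 3.36e-06 s = 13776 bits.
In bytes: 13776 / 8 = 1720 bytes.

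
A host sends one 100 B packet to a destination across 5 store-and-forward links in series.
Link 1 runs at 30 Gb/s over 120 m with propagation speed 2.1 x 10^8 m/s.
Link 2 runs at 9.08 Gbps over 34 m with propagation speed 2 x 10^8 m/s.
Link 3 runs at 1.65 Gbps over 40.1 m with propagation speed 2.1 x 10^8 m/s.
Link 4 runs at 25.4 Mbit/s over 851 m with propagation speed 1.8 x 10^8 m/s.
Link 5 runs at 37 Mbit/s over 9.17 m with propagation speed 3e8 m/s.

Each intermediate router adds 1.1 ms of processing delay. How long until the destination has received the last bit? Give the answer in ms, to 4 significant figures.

4.459 ms

L = 100 × 8 = 800 bits.
Transmission delays (L/R per hop): 2.66667e-05, 8.81057e-05, 0.000484848, 0.0314961, 0.0216216 ms; sum = 0.0537173 ms.
Propagation delays (d/s per hop): 0.000571429, 0.00017, 0.000190952, 0.00472778, 3.05667e-05 ms; sum = 0.00569073 ms.
Processing at 4 router(s): 4 × 1.1 ms = 4.4 ms.
End-to-end = 4.459 ms.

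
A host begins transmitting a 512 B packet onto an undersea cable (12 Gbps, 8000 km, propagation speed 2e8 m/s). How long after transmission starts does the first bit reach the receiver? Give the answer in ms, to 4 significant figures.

First bit experiences only propagation delay: d/s = 8000000/200000000 = 40.00 ms.

40.00 ms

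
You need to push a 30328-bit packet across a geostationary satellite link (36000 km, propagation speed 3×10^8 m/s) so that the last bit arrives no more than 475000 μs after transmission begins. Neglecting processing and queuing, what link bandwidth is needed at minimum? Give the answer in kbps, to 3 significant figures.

Propagation delay = 36000000 / 300000000 = 120000 μs.
Transmission budget = 475000 − 120000 = 355000 μs.
R ≥ L / t_tx = 30328 bits / 0.355 s = 85.4 kbps.

85.4 kbps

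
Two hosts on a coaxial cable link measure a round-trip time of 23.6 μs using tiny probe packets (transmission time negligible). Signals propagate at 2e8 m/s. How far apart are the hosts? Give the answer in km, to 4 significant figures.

One-way propagation = RTT/2 = 11.8 μs.
d = s × t = 200000000 × 1.18e-05 = 2.360 km.

2.360 km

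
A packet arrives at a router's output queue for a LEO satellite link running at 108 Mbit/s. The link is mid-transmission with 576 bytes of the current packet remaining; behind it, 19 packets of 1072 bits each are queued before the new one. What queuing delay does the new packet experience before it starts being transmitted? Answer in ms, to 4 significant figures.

0.2313 ms

Each queued packet: L/R = 1072/108000000 = 0.00992593 ms.
19 queued → 0.188593 ms.
Plus remaining 4608 bits of current packet: 0.0426667 ms.
Queuing delay = 0.2313 ms.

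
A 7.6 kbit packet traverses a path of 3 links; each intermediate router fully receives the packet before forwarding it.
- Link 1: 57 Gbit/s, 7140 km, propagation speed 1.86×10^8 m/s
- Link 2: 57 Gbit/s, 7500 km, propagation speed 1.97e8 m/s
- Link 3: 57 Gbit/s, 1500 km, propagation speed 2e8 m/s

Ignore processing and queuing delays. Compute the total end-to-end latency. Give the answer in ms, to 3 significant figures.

84.0 ms

L = 7600 bits.
Transmission delay per hop = L/R = 7600/57000000000 = 0.000133333 ms; 3 hops → 0.0004 ms.
Propagation delays (d/s per hop): 38.3871, 38.0711, 7.5 ms; sum = 83.9582 ms.
End-to-end = 84.0 ms.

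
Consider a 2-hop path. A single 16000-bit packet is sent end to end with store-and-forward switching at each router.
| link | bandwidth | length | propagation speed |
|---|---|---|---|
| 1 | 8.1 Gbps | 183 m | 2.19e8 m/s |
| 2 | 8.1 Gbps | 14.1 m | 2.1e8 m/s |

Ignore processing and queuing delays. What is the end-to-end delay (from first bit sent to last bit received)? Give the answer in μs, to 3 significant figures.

Transmission delay per hop = L/R = 16000/8100000000 = 1.97531 μs; 2 hops → 3.95062 μs.
Propagation delays (d/s per hop): 0.835616, 0.0671429 μs; sum = 0.902759 μs.
End-to-end = 4.85 μs.

4.85 μs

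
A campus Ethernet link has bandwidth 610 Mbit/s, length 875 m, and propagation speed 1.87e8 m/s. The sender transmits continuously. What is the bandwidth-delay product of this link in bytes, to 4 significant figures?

356.8 bytes

Propagation delay = 875 / 187000000 = 4.67914e-06 s.
BDP = R × t_prop = 610000000 × 4.67914e-06 = 2854.28 bits.
In bytes: 2854.28/8 = 356.8 bytes.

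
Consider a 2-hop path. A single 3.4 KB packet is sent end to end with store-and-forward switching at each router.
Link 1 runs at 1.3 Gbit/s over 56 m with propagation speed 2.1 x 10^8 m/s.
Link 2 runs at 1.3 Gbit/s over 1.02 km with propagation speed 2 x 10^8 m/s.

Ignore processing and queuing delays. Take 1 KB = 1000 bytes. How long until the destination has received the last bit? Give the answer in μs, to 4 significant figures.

L = 27200 bits.
Transmission delay per hop = L/R = 27200/1300000000 = 20.9231 μs; 2 hops → 41.8462 μs.
Propagation delays (d/s per hop): 0.266667, 5.1 μs; sum = 5.36667 μs.
End-to-end = 47.21 μs.

47.21 μs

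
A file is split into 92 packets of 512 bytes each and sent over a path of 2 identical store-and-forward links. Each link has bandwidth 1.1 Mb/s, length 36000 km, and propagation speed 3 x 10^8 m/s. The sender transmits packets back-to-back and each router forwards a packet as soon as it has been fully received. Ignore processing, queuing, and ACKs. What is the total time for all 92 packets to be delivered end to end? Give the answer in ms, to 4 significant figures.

Per-hop transmission t_tx = L/R = 4096/1100000 = 3.72364 ms.
Per-hop propagation t_prop = 36000000/300000000 = 120 ms.
Pipeline fill: first packet needs 2·t_tx to clear all hops; remaining 91 packets each add one t_tx.
Total = (2+92-1)·t_tx + 2·t_prop = 93·3.72364 + 2·120 = 586.3 ms.

586.3 ms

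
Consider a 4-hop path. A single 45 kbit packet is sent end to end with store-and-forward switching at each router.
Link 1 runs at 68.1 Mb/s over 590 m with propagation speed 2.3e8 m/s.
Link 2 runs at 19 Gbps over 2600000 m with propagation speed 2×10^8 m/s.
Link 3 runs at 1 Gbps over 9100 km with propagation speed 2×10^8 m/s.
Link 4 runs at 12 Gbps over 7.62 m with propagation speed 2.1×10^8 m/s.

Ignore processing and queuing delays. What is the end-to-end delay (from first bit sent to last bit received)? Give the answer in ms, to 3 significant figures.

59.2 ms

L = 45000 bits.
Transmission delays (L/R per hop): 0.660793, 0.00236842, 0.045, 0.00375 ms; sum = 0.711911 ms.
Propagation delays (d/s per hop): 0.00256522, 13, 45.5, 3.62857e-05 ms; sum = 58.5026 ms.
End-to-end = 59.2 ms.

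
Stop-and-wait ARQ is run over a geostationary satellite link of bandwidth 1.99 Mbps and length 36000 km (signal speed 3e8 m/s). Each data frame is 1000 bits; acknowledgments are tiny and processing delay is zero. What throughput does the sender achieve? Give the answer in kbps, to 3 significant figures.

4.16 kbps

t_tx = L/R = 1000/1990000 = 0.000502513 s.
t_prop = 36000000/300000000 = 0.12 s; RTT = 0.24 s.
Cycle = t_tx + RTT = 0.240503 s.
Throughput = L / cycle = 1000 / 0.240503 = 4.16 kbps.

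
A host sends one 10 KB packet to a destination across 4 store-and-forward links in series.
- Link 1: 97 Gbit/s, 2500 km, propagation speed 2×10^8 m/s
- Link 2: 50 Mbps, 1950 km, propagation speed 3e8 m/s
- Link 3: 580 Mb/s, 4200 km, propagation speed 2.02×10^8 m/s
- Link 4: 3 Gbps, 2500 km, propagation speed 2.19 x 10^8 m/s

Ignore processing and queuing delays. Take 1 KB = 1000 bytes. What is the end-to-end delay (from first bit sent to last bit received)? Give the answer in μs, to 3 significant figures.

53000 μs

L = 80000 bits.
Transmission delays (L/R per hop): 0.824742, 1600, 137.931, 26.6667 μs; sum = 1765.42 μs.
Propagation delays (d/s per hop): 12500, 6500, 20792.1, 11415.5 μs; sum = 51207.6 μs.
End-to-end = 53000 μs.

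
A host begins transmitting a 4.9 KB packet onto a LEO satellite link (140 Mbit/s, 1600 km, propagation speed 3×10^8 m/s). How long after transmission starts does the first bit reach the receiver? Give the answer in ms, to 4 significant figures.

First bit experiences only propagation delay: d/s = 1600000/300000000 = 5.333 ms.

5.333 ms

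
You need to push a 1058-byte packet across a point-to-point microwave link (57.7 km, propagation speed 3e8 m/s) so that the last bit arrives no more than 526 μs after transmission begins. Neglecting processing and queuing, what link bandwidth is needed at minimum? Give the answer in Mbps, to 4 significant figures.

25.37 Mbps

L = 8464 bits.
Propagation delay = 57700 / 300000000 = 192.333 μs.
Transmission budget = 526 − 192.333 = 333.667 μs.
R ≥ L / t_tx = 8464 bits / 0.000333667 s = 25.37 Mbps.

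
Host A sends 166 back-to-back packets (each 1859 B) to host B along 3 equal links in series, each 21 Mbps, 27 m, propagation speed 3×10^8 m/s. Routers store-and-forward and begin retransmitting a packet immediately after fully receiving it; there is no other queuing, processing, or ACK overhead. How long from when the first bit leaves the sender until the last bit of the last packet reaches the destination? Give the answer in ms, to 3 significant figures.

Per-hop transmission t_tx = L/R = 14872/21000000 = 0.70819 ms.
Per-hop propagation t_prop = 27/300000000 = 9e-05 ms.
Pipeline fill: first packet needs 3·t_tx to clear all hops; remaining 165 packets each add one t_tx.
Total = (3+166-1)·t_tx + 3·t_prop = 168·0.70819 + 3·9e-05 = 119 ms.

119 ms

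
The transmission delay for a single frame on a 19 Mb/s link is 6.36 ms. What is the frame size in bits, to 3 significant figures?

121000 bits

L = R × t_tx = 19000000 b/s × 0.00636 s = 120840 bits.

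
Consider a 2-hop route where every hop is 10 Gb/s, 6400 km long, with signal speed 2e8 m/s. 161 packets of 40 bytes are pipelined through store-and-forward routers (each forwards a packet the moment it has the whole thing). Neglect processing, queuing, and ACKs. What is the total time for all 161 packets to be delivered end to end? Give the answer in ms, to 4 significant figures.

Per-hop transmission t_tx = L/R = 320/10000000000 = 3.2e-05 ms.
Per-hop propagation t_prop = 6400000/200000000 = 32 ms.
Pipeline fill: first packet needs 2·t_tx to clear all hops; remaining 160 packets each add one t_tx.
Total = (2+161-1)·t_tx + 2·t_prop = 162·3.2e-05 + 2·32 = 64.01 ms.

64.01 ms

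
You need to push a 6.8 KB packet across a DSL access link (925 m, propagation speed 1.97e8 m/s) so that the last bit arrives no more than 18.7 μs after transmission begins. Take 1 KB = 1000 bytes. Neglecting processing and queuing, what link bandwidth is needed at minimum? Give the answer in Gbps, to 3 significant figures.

3.88 Gbps

L = 54400 bits.
Propagation delay = 925 / 197000000 = 4.69543 μs.
Transmission budget = 18.7 − 4.69543 = 14.0046 μs.
R ≥ L / t_tx = 54400 bits / 1.40046e-05 s = 3.88 Gbps.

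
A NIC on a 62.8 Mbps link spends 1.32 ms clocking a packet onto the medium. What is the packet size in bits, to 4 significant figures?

82900 bits

L = R × t_tx = 62800000 b/s × 0.00132 s = 82896 bits.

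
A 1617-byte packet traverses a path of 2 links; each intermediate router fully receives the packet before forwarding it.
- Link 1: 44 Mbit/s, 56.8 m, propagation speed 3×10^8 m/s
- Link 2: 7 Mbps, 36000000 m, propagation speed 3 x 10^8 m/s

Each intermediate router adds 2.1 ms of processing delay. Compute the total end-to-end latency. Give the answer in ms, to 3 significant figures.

124 ms

L = 1617 × 8 = 12936 bits.
Transmission delays (L/R per hop): 0.294, 1.848 ms; sum = 2.142 ms.
Propagation delays (d/s per hop): 0.000189333, 120 ms; sum = 120 ms.
Processing at 1 router(s): 1 × 2.1 ms = 2.1 ms.
End-to-end = 124 ms.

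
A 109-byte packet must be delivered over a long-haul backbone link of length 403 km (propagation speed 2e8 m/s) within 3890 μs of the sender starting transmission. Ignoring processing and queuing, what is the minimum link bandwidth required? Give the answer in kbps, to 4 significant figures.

465.1 kbps

L = 872 bits.
Propagation delay = 403000 / 200000000 = 2015 μs.
Transmission budget = 3890 − 2015 = 1875 μs.
R ≥ L / t_tx = 872 bits / 0.001875 s = 465.1 kbps.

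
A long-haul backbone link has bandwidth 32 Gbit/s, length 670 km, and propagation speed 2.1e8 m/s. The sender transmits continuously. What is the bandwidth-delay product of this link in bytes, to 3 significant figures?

Propagation delay = 670000 / 210000000 = 0.00319048 s.
BDP = R × t_prop = 32000000000 × 0.00319048 = 102095000 bits.
In bytes: 102095000/8 = 12800000 bytes.

12800000 bytes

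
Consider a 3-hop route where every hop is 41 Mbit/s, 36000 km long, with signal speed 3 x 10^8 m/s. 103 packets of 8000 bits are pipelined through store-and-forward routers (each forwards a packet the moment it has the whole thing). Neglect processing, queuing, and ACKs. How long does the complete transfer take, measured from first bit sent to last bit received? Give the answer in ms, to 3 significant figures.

Per-hop transmission t_tx = L/R = 8000/41000000 = 0.195122 ms.
Per-hop propagation t_prop = 36000000/300000000 = 120 ms.
Pipeline fill: first packet needs 3·t_tx to clear all hops; remaining 102 packets each add one t_tx.
Total = (3+103-1)·t_tx + 3·t_prop = 105·0.195122 + 3·120 = 380 ms.

380 ms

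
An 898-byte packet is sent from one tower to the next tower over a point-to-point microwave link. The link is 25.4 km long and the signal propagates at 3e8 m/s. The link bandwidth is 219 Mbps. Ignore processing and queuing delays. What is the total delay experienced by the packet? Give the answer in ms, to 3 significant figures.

L = 898 × 8 = 7184 bits.
Transmission delay = L/R = 7184 / 219000000 = 0.0328037 ms.
Propagation delay = d/s = 25400 m / 300000000 m/s = 0.0846667 ms.
Total = 0.117 ms.

0.117 ms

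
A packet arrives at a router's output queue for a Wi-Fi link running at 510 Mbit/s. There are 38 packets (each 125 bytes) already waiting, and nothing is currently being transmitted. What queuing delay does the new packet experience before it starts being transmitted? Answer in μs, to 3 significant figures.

74.5 μs

Each queued packet: L/R = 1000/510000000 = 1.96078 μs.
38 queued → 74.5098 μs.
Queuing delay = 74.5 μs.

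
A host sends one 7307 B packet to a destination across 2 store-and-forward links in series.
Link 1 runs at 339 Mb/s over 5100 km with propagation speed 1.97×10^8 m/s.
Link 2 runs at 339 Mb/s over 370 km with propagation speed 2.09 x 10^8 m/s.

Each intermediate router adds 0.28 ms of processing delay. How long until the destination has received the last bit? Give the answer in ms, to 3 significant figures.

28.3 ms

L = 7307 × 8 = 58456 bits.
Transmission delay per hop = L/R = 58456/339000000 = 0.172437 ms; 2 hops → 0.344873 ms.
Propagation delays (d/s per hop): 25.8883, 1.77033 ms; sum = 27.6587 ms.
Processing at 1 router(s): 1 × 0.28 ms = 0.28 ms.
End-to-end = 28.3 ms.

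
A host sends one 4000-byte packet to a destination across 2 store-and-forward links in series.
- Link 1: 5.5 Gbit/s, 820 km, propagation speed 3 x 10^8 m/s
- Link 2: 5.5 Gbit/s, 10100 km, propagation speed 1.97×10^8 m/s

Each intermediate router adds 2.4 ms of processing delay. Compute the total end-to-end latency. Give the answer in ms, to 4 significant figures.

L = 4000 × 8 = 32000 bits.
Transmission delay per hop = L/R = 32000/5500000000 = 0.00581818 ms; 2 hops → 0.0116364 ms.
Propagation delays (d/s per hop): 2.73333, 51.269 ms; sum = 54.0024 ms.
Processing at 1 router(s): 1 × 2.4 ms = 2.4 ms.
End-to-end = 56.41 ms.

56.41 ms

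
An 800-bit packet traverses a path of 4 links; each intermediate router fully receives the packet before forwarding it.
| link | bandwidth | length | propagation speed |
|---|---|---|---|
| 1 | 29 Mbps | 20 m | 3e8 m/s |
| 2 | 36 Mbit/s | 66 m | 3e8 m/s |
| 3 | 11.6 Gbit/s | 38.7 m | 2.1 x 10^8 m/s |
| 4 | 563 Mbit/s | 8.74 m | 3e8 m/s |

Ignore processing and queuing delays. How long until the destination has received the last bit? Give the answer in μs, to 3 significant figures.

51.8 μs

Transmission delays (L/R per hop): 27.5862, 22.2222, 0.0689655, 1.42096 μs; sum = 51.2984 μs.
Propagation delays (d/s per hop): 0.0666667, 0.22, 0.184286, 0.0291333 μs; sum = 0.500086 μs.
End-to-end = 51.8 μs.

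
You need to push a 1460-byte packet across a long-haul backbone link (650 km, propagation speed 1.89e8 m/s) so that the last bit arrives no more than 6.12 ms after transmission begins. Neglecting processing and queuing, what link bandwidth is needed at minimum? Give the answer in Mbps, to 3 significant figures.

L = 11680 bits.
Propagation delay = 650000 / 189000000 = 3.43915 ms.
Transmission budget = 6.12 − 3.43915 = 2.68085 ms.
R ≥ L / t_tx = 11680 bits / 0.00268085 s = 4.36 Mbps.

4.36 Mbps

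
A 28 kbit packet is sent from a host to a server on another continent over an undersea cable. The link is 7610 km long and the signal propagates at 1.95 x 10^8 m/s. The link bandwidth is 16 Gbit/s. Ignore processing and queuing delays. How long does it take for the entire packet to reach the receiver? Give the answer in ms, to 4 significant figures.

39.03 ms

L = 28000 bits.
Transmission delay = L/R = 28000 / 16000000000 = 0.00175 ms.
Propagation delay = d/s = 7610000 m / 195000000 m/s = 39.0256 ms.
Total = 39.03 ms.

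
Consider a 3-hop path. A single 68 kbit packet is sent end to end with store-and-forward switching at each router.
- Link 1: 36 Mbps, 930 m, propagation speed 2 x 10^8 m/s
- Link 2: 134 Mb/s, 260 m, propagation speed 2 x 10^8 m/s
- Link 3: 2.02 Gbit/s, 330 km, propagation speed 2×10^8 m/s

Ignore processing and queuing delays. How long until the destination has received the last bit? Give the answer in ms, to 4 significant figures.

L = 68000 bits.
Transmission delays (L/R per hop): 1.88889, 0.507463, 0.0336634 ms; sum = 2.43001 ms.
Propagation delays (d/s per hop): 0.00465, 0.0013, 1.65 ms; sum = 1.65595 ms.
End-to-end = 4.086 ms.

4.086 ms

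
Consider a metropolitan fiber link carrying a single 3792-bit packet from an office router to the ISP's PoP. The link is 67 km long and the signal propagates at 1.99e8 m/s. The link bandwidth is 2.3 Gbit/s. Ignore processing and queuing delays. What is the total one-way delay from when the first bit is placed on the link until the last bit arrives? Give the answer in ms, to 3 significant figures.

Transmission delay = L/R = 3792 / 2300000000 = 0.0016487 ms.
Propagation delay = d/s = 67000 m / 199000000 m/s = 0.336683 ms.
Total = 0.338 ms.

0.338 ms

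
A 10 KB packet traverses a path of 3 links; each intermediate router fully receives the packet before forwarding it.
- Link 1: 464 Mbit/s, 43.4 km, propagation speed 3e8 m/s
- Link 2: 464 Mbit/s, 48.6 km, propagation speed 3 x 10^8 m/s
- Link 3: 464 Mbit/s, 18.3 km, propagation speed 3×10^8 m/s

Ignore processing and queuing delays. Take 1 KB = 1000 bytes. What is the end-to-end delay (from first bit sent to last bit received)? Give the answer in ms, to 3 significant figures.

0.885 ms

L = 80000 bits.
Transmission delay per hop = L/R = 80000/464000000 = 0.172414 ms; 3 hops → 0.517241 ms.
Propagation delays (d/s per hop): 0.144667, 0.162, 0.061 ms; sum = 0.367667 ms.
End-to-end = 0.885 ms.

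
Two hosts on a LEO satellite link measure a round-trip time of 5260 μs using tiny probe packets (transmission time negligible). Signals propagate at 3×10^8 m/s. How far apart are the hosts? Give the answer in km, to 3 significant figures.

789 km

One-way propagation = RTT/2 = 2630 μs.
d = s × t = 300000000 × 0.00263 = 789 km.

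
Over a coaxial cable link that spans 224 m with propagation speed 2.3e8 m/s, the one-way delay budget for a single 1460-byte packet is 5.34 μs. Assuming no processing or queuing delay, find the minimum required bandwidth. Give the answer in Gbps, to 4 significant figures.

2.675 Gbps

L = 11680 bits.
Propagation delay = 224 / 2.3e+08 = 0.973913 μs.
Transmission budget = 5.34 − 0.973913 = 4.36609 μs.
R ≥ L / t_tx = 11680 bits / 4.36609e-06 s = 2.675 Gbps.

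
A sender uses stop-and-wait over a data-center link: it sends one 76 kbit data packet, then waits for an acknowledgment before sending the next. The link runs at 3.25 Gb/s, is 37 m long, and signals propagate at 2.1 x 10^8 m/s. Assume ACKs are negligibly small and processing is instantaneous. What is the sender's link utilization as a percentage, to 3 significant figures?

t_tx = L/R = 76000/3250000000 = 2.33846e-05 s.
t_prop = 37/210000000 = 1.7619e-07 s; RTT = 3.52381e-07 s.
Cycle = t_tx + RTT = 2.3737e-05 s.
Utilization = t_tx / cycle = 2.33846e-05/2.3737e-05 = 98.5 %.

98.5 %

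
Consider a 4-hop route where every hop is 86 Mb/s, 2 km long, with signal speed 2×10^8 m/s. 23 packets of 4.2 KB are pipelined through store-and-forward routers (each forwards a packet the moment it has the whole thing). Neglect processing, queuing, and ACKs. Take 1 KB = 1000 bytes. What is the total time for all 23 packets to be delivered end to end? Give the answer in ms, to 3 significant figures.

Per-hop transmission t_tx = L/R = 33600/86000000 = 0.390698 ms.
Per-hop propagation t_prop = 2000/200000000 = 0.01 ms.
Pipeline fill: first packet needs 4·t_tx to clear all hops; remaining 22 packets each add one t_tx.
Total = (4+23-1)·t_tx + 4·t_prop = 26·0.390698 + 4·0.01 = 10.2 ms.

10.2 ms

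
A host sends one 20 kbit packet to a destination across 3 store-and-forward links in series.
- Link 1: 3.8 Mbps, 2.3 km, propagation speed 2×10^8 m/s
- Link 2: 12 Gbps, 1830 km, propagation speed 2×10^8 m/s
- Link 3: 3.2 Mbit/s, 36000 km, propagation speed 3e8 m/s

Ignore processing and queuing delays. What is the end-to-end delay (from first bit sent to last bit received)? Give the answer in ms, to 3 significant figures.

L = 20000 bits.
Transmission delays (L/R per hop): 5.26316, 0.00166667, 6.25 ms; sum = 11.5148 ms.
Propagation delays (d/s per hop): 0.0115, 9.15, 120 ms; sum = 129.162 ms.
End-to-end = 141 ms.

141 ms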